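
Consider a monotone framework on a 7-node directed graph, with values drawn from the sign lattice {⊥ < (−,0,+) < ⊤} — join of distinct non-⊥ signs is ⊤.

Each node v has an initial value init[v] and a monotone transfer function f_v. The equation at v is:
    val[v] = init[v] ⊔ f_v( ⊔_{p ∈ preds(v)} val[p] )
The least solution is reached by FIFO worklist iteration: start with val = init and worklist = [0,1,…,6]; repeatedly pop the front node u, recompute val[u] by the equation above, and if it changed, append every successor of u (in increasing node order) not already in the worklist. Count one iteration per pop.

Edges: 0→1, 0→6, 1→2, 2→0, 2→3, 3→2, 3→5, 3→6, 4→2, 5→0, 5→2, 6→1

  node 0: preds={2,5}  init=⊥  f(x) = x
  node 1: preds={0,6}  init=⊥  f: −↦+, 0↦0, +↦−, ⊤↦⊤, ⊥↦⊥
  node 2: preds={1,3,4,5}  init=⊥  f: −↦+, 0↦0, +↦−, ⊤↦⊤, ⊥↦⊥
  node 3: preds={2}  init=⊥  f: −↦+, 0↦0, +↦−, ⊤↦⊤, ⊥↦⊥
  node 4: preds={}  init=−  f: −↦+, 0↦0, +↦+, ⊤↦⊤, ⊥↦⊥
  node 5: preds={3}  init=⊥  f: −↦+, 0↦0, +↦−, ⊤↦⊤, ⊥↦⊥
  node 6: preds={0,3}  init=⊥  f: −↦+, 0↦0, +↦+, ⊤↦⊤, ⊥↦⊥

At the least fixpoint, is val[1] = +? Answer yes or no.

Trace (19 dequeues):
  [1] u=0 | in ⊥ | out ⊥ | ==
  [2] u=1 | in ⊥ | out ⊥ | ==
  [3] u=2 | in − | out + | prev ⊥ | push {0}
  [4] u=3 | in + | out − | prev ⊥ | push {2}
  [5] u=4 | in ⊥ | out − | ==
  [6] u=5 | in − | out + | prev ⊥ | push {}
  [7] u=6 | in − | out + | prev ⊥ | push {1}
  [8] u=0 | in + | out + | prev ⊥ | push {6}
  [9] u=2 | in ⊤ | out ⊤ | prev + | push {0,3}
  [10] u=1 | in + | out − | prev ⊥ | push {2}
  [11] u=6 | in ⊤ | out ⊤ | prev + | push {1}
  [12] u=0 | in ⊤ | out ⊤ | prev + | push {6}
  [13] u=3 | in ⊤ | out ⊤ | prev − | push {5}
  [14] u=2 | in ⊤ | out ⊤ | ==
  [15] u=1 | in ⊤ | out ⊤ | prev − | push {2}
  [16] u=6 | in ⊤ | out ⊤ | ==
  [17] u=5 | in ⊤ | out ⊤ | prev + | push {0}
  [18] u=2 | in ⊤ | out ⊤ | ==
  [19] u=0 | in ⊤ | out ⊤ | ==

Converged values:
  [0] ⊤
  [1] ⊤
  [2] ⊤
  [3] ⊤
  [4] −
  [5] ⊤
  [6] ⊤

no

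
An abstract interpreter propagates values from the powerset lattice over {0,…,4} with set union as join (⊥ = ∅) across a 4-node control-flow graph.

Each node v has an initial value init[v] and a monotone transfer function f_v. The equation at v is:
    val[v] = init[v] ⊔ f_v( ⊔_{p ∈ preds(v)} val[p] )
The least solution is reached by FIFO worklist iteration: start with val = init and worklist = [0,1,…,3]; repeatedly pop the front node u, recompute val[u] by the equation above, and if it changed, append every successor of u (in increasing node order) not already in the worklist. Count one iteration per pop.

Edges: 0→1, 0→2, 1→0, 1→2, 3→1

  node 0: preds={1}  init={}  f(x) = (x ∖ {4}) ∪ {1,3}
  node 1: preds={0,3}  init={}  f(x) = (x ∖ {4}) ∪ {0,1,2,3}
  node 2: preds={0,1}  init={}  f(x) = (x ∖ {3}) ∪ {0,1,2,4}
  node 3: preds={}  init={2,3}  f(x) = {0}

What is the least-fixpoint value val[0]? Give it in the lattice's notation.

{0,1,2,3}

Worklist (7 pops):
  #1 pop 0: in={} → {1,3} (was {}); enqueue []
  #2 pop 1: in={1,2,3} → {0,1,2,3} (was {}); enqueue [0]
  #3 pop 2: in={0,1,2,3} → {0,1,2,4} (was {}); enqueue []
  #4 pop 3: in={} → {0,2,3} (was {2,3}); enqueue [1]
  #5 pop 0: in={0,1,2,3} → {0,1,2,3} (was {1,3}); enqueue [2]
  #6 pop 1: in={0,1,2,3} → {0,1,2,3} (no change)
  #7 pop 2: in={0,1,2,3} → {0,1,2,4} (no change)

Fixpoint:
  val[0] = {0,1,2,3}
  val[1] = {0,1,2,3}
  val[2] = {0,1,2,4}
  val[3] = {0,2,3}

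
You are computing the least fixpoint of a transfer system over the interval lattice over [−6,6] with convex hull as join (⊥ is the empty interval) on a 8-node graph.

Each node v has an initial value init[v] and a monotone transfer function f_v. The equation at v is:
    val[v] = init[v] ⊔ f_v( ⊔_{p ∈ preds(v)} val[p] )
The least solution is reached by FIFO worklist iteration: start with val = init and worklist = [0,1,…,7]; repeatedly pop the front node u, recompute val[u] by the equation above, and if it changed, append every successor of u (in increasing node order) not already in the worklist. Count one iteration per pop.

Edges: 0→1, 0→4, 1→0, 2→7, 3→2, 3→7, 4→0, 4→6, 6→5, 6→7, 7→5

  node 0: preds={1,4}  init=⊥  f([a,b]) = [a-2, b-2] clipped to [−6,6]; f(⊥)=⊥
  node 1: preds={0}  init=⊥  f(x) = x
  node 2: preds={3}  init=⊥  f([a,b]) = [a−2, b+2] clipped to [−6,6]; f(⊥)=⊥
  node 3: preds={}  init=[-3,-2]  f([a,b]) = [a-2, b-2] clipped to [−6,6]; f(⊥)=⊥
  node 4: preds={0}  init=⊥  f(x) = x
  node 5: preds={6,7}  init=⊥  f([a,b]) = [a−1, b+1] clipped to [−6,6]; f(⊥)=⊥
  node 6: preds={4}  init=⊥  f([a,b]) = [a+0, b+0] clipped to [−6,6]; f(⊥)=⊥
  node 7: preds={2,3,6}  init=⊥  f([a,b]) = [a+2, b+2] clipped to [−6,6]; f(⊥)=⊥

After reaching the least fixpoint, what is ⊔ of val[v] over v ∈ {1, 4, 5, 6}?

[-4,3]

Iteration log — 9 steps:
  step 1. node 0  ⊔preds=⊥  new=⊥  stable
  step 2. node 1  ⊔preds=⊥  new=⊥  stable
  step 3. node 2  ⊔preds=[-3,-2]  new=[-5,0]  old=⊥  +wl: 
  step 4. node 3  ⊔preds=⊥  new=[-3,-2]  stable
  step 5. node 4  ⊔preds=⊥  new=⊥  stable
  step 6. node 5  ⊔preds=⊥  new=⊥  stable
  step 7. node 6  ⊔preds=⊥  new=⊥  stable
  step 8. node 7  ⊔preds=[-5,0]  new=[-3,2]  old=⊥  +wl: 5
  step 9. node 5  ⊔preds=[-3,2]  new=[-4,3]  old=⊥  +wl: 

Least fixpoint reached:
  node 0: ⊥
  node 1: ⊥
  node 2: [-5,0]
  node 3: [-3,-2]
  node 4: ⊥
  node 5: [-4,3]
  node 6: ⊥
  node 7: [-3,2]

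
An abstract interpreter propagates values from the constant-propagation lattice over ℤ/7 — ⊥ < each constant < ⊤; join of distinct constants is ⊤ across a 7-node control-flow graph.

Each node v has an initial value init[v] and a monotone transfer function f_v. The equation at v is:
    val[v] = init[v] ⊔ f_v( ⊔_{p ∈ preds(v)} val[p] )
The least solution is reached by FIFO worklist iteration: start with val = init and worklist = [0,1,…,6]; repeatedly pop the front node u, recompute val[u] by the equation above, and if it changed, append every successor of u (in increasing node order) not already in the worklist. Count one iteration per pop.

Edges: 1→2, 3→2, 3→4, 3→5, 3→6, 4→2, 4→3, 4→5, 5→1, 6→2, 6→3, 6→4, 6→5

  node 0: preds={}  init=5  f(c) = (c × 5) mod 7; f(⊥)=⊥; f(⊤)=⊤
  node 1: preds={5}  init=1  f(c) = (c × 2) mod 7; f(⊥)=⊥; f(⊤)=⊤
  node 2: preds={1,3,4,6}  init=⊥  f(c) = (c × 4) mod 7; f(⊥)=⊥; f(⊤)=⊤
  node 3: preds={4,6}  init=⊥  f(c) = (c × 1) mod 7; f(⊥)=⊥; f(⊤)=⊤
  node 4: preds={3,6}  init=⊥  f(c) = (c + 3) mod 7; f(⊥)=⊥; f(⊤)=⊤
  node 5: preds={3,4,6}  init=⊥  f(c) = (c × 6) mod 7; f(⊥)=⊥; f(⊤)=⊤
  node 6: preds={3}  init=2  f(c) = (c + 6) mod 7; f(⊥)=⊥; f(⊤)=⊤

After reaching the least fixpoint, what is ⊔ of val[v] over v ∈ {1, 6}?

⊤

Iteration log — 15 steps:
  step 1. node 0  ⊔preds=⊥  new=5  stable
  step 2. node 1  ⊔preds=⊥  new=1  stable
  step 3. node 2  ⊔preds=⊤  new=⊤  old=⊥  +wl: 
  step 4. node 3  ⊔preds=2  new=2  old=⊥  +wl: 2
  step 5. node 4  ⊔preds=2  new=5  old=⊥  +wl: 3
  step 6. node 5  ⊔preds=⊤  new=⊤  old=⊥  +wl: 1
  step 7. node 6  ⊔preds=2  new=⊤  old=2  +wl: 4,5
  step 8. node 2  ⊔preds=⊤  new=⊤  stable
  step 9. node 3  ⊔preds=⊤  new=⊤  old=2  +wl: 2,6
  step 10. node 1  ⊔preds=⊤  new=⊤  old=1  +wl: 
  step 11. node 4  ⊔preds=⊤  new=⊤  old=5  +wl: 3
  step 12. node 5  ⊔preds=⊤  new=⊤  stable
  step 13. node 2  ⊔preds=⊤  new=⊤  stable
  step 14. node 6  ⊔preds=⊤  new=⊤  stable
  step 15. node 3  ⊔preds=⊤  new=⊤  stable

Least fixpoint reached:
  node 0: 5
  node 1: ⊤
  node 2: ⊤
  node 3: ⊤
  node 4: ⊤
  node 5: ⊤
  node 6: ⊤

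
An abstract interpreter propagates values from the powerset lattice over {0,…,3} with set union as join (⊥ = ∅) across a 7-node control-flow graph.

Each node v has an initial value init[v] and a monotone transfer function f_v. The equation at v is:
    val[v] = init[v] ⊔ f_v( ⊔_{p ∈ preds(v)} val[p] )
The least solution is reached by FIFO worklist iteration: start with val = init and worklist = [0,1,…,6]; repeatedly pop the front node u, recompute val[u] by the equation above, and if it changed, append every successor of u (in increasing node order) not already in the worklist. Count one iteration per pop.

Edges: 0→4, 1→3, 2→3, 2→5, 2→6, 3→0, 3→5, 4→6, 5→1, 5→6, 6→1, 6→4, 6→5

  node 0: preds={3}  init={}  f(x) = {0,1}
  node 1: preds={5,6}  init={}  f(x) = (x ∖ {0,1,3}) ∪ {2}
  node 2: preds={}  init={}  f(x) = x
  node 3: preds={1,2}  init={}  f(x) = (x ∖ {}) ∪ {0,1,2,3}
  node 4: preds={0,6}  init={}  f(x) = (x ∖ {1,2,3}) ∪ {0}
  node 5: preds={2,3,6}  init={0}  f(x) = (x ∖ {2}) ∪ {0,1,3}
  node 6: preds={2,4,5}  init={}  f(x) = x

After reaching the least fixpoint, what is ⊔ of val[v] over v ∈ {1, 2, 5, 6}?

{0,1,2,3}

Iteration log — 11 steps:
  step 1. node 0  ⊔preds={}  new={0,1}  old={}  +wl: 
  step 2. node 1  ⊔preds={0}  new={2}  old={}  +wl: 
  step 3. node 2  ⊔preds={}  new={}  stable
  step 4. node 3  ⊔preds={2}  new={0,1,2,3}  old={}  +wl: 0
  step 5. node 4  ⊔preds={0,1}  new={0}  old={}  +wl: 
  step 6. node 5  ⊔preds={0,1,2,3}  new={0,1,3}  old={0}  +wl: 1
  step 7. node 6  ⊔preds={0,1,3}  new={0,1,3}  old={}  +wl: 4,5
  step 8. node 0  ⊔preds={0,1,2,3}  new={0,1}  stable
  step 9. node 1  ⊔preds={0,1,3}  new={2}  stable
  step 10. node 4  ⊔preds={0,1,3}  new={0}  stable
  step 11. node 5  ⊔preds={0,1,2,3}  new={0,1,3}  stable

Least fixpoint reached:
  node 0: {0,1}
  node 1: {2}
  node 2: {}
  node 3: {0,1,2,3}
  node 4: {0}
  node 5: {0,1,3}
  node 6: {0,1,3}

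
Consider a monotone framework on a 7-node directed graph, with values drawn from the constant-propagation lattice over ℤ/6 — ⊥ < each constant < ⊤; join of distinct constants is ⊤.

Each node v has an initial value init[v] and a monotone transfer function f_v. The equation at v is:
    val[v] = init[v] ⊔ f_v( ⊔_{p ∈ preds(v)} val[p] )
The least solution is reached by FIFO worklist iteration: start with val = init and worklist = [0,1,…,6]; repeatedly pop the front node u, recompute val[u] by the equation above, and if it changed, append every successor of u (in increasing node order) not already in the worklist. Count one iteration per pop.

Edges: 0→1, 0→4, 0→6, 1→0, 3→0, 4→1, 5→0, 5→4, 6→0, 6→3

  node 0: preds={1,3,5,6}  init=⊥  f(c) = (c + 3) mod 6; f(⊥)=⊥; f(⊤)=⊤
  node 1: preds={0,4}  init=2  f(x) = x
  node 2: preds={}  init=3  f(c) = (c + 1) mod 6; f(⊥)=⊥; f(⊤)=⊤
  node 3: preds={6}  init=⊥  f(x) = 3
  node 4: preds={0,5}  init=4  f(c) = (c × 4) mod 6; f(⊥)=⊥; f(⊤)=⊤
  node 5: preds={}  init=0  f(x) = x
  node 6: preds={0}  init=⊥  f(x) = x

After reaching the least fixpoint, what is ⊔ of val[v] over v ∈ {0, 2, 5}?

Iteration log — 10 steps:
  step 1. node 0  ⊔preds=⊤  new=⊤  old=⊥  +wl: 
  step 2. node 1  ⊔preds=⊤  new=⊤  old=2  +wl: 0
  step 3. node 2  ⊔preds=⊥  new=3  stable
  step 4. node 3  ⊔preds=⊥  new=3  old=⊥  +wl: 
  step 5. node 4  ⊔preds=⊤  new=⊤  old=4  +wl: 1
  step 6. node 5  ⊔preds=⊥  new=0  stable
  step 7. node 6  ⊔preds=⊤  new=⊤  old=⊥  +wl: 3
  step 8. node 0  ⊔preds=⊤  new=⊤  stable
  step 9. node 1  ⊔preds=⊤  new=⊤  stable
  step 10. node 3  ⊔preds=⊤  new=3  stable

Least fixpoint reached:
  node 0: ⊤
  node 1: ⊤
  node 2: 3
  node 3: 3
  node 4: ⊤
  node 5: 0
  node 6: ⊤

⊤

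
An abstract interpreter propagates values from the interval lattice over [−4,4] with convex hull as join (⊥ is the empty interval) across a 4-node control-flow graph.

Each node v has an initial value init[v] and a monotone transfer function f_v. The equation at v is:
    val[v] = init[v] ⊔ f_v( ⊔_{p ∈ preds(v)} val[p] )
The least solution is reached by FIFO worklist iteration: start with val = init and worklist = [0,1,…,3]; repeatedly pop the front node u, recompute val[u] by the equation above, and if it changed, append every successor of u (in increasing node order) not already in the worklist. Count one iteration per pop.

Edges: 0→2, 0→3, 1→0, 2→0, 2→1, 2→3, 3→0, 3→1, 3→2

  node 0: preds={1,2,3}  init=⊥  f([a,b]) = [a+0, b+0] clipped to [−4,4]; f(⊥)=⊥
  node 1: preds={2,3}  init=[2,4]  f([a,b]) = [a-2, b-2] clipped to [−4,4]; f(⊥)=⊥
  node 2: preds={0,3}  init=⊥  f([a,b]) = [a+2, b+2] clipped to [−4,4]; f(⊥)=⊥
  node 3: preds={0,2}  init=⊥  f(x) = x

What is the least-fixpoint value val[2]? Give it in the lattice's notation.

[-2,4]

Worklist (25 pops):
  #1 pop 0: in=[2,4] → [2,4] (was ⊥); enqueue []
  #2 pop 1: in=⊥ → [2,4] (no change)
  #3 pop 2: in=[2,4] → [4,4] (was ⊥); enqueue [0,1]
  #4 pop 3: in=[2,4] → [2,4] (was ⊥); enqueue [2]
  #5 pop 0: in=[2,4] → [2,4] (no change)
  #6 pop 1: in=[2,4] → [0,4] (was [2,4]); enqueue [0]
  #7 pop 2: in=[2,4] → [4,4] (no change)
  #8 pop 0: in=[0,4] → [0,4] (was [2,4]); enqueue [2,3]
  #9 pop 2: in=[0,4] → [2,4] (was [4,4]); enqueue [0,1]
  #10 pop 3: in=[0,4] → [0,4] (was [2,4]); enqueue [2]
  #11 pop 0: in=[0,4] → [0,4] (no change)
  #12 pop 1: in=[0,4] → [-2,4] (was [0,4]); enqueue [0]
  #13 pop 2: in=[0,4] → [2,4] (no change)
  #14 pop 0: in=[-2,4] → [-2,4] (was [0,4]); enqueue [2,3]
  #15 pop 2: in=[-2,4] → [0,4] (was [2,4]); enqueue [0,1]
  #16 pop 3: in=[-2,4] → [-2,4] (was [0,4]); enqueue [2]
  #17 pop 0: in=[-2,4] → [-2,4] (no change)
  #18 pop 1: in=[-2,4] → [-4,4] (was [-2,4]); enqueue [0]
  #19 pop 2: in=[-2,4] → [0,4] (no change)
  #20 pop 0: in=[-4,4] → [-4,4] (was [-2,4]); enqueue [2,3]
  #21 pop 2: in=[-4,4] → [-2,4] (was [0,4]); enqueue [0,1]
  #22 pop 3: in=[-4,4] → [-4,4] (was [-2,4]); enqueue [2]
  #23 pop 0: in=[-4,4] → [-4,4] (no change)
  #24 pop 1: in=[-4,4] → [-4,4] (no change)
  #25 pop 2: in=[-4,4] → [-2,4] (no change)

Fixpoint:
  val[0] = [-4,4]
  val[1] = [-4,4]
  val[2] = [-2,4]
  val[3] = [-4,4]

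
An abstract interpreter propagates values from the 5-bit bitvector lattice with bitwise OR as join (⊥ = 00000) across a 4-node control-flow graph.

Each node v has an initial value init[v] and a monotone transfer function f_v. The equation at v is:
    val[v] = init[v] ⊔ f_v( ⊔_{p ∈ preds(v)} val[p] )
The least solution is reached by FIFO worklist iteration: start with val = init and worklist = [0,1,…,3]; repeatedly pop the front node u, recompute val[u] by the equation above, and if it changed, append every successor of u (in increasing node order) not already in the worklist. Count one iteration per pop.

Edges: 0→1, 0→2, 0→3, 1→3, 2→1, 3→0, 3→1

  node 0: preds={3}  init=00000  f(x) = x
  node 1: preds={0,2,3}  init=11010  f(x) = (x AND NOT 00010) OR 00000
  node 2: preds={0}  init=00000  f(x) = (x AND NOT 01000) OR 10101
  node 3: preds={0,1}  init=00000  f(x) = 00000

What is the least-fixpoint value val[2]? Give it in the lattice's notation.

10101

Iteration log — 6 steps:
  step 1. node 0  ⊔preds=00000  new=00000  stable
  step 2. node 1  ⊔preds=00000  new=11010  stable
  step 3. node 2  ⊔preds=00000  new=10101  old=00000  +wl: 1
  step 4. node 3  ⊔preds=11010  new=00000  stable
  step 5. node 1  ⊔preds=10101  new=11111  old=11010  +wl: 3
  step 6. node 3  ⊔preds=11111  new=00000  stable

Least fixpoint reached:
  node 0: 00000
  node 1: 11111
  node 2: 10101
  node 3: 00000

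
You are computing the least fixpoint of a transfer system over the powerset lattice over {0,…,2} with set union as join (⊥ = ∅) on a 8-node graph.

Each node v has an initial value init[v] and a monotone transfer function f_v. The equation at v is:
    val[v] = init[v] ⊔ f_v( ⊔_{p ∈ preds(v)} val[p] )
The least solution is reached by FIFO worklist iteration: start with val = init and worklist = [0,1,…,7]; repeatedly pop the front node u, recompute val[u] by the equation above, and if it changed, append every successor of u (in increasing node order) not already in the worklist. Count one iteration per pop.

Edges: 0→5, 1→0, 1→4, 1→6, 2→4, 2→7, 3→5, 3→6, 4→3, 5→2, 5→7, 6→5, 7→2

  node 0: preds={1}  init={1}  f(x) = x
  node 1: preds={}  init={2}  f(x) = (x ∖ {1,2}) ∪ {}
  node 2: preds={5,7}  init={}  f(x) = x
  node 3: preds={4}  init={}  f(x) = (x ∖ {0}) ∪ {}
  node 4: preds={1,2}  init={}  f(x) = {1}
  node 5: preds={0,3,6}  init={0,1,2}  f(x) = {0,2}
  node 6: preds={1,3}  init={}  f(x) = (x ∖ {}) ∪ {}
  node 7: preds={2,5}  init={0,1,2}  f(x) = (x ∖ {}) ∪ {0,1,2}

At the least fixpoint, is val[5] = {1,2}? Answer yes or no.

no

Worklist (12 pops):
  #1 pop 0: in={2} → {1,2} (was {1}); enqueue []
  #2 pop 1: in={} → {2} (no change)
  #3 pop 2: in={0,1,2} → {0,1,2} (was {}); enqueue []
  #4 pop 3: in={} → {} (no change)
  #5 pop 4: in={0,1,2} → {1} (was {}); enqueue [3]
  #6 pop 5: in={1,2} → {0,1,2} (no change)
  #7 pop 6: in={2} → {2} (was {}); enqueue [5]
  #8 pop 7: in={0,1,2} → {0,1,2} (no change)
  #9 pop 3: in={1} → {1} (was {}); enqueue [6]
  #10 pop 5: in={1,2} → {0,1,2} (no change)
  #11 pop 6: in={1,2} → {1,2} (was {2}); enqueue [5]
  #12 pop 5: in={1,2} → {0,1,2} (no change)

Fixpoint:
  val[0] = {1,2}
  val[1] = {2}
  val[2] = {0,1,2}
  val[3] = {1}
  val[4] = {1}
  val[5] = {0,1,2}
  val[6] = {1,2}
  val[7] = {0,1,2}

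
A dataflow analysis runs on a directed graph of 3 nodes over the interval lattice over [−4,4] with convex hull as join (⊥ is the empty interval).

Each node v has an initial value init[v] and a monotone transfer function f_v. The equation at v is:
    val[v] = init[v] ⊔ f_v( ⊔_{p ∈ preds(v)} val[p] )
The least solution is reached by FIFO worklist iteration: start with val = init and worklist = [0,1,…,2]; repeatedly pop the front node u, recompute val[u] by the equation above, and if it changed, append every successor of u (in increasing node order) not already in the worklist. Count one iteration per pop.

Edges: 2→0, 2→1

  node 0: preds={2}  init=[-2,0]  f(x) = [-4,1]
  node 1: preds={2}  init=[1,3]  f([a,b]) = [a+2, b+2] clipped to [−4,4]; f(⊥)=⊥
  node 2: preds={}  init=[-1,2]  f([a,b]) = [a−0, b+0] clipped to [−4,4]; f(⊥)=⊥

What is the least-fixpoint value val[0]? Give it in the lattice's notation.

Worklist (3 pops):
  #1 pop 0: in=[-1,2] → [-4,1] (was [-2,0]); enqueue []
  #2 pop 1: in=[-1,2] → [1,4] (was [1,3]); enqueue []
  #3 pop 2: in=⊥ → [-1,2] (no change)

Fixpoint:
  val[0] = [-4,1]
  val[1] = [1,4]
  val[2] = [-1,2]

[-4,1]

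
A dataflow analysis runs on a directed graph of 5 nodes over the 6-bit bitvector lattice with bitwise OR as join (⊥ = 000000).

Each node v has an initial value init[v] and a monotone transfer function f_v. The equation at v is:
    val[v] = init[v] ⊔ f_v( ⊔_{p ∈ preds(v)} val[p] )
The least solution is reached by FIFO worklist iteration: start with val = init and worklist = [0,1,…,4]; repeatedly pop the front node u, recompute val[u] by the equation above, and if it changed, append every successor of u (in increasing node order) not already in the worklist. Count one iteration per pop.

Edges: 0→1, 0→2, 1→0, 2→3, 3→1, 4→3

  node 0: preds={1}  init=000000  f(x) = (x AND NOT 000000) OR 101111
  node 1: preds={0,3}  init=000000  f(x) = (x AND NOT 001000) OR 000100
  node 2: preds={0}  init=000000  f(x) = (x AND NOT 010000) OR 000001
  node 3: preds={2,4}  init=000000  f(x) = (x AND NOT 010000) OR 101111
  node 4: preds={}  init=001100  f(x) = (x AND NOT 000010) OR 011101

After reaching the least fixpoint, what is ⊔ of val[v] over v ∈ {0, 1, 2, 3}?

Iteration log — 8 steps:
  step 1. node 0  ⊔preds=000000  new=101111  old=000000  +wl: 
  step 2. node 1  ⊔preds=101111  new=100111  old=000000  +wl: 0
  step 3. node 2  ⊔preds=101111  new=101111  old=000000  +wl: 
  step 4. node 3  ⊔preds=101111  new=101111  old=000000  +wl: 1
  step 5. node 4  ⊔preds=000000  new=011101  old=001100  +wl: 3
  step 6. node 0  ⊔preds=100111  new=101111  stable
  step 7. node 1  ⊔preds=101111  new=100111  stable
  step 8. node 3  ⊔preds=111111  new=101111  stable

Least fixpoint reached:
  node 0: 101111
  node 1: 100111
  node 2: 101111
  node 3: 101111
  node 4: 011101

101111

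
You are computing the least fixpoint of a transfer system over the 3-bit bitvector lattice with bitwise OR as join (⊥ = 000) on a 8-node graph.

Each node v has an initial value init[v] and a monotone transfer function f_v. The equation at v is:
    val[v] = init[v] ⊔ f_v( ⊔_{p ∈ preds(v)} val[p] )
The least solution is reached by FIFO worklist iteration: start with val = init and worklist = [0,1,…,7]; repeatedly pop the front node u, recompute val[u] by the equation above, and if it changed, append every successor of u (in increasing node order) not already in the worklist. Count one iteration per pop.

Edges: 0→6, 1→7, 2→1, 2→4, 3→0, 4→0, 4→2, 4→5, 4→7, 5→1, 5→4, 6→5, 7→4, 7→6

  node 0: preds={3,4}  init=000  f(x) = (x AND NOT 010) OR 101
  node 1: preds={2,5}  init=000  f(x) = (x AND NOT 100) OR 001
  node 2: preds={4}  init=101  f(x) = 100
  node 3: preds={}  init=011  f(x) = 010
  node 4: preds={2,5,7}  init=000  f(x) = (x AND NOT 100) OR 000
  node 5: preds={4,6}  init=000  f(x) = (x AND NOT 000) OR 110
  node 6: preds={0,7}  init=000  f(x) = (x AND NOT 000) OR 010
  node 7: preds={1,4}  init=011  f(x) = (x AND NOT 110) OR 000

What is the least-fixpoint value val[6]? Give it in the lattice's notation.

111

Trace (14 dequeues):
  [1] u=0 | in 011 | out 101 | prev 000 | push {}
  [2] u=1 | in 101 | out 001 | prev 000 | push {}
  [3] u=2 | in 000 | out 101 | ==
  [4] u=3 | in 000 | out 011 | ==
  [5] u=4 | in 111 | out 011 | prev 000 | push {0,2}
  [6] u=5 | in 011 | out 111 | prev 000 | push {1,4}
  [7] u=6 | in 111 | out 111 | prev 000 | push {5}
  [8] u=7 | in 011 | out 011 | ==
  [9] u=0 | in 011 | out 101 | ==
  [10] u=2 | in 011 | out 101 | ==
  [11] u=1 | in 111 | out 011 | prev 001 | push {7}
  [12] u=4 | in 111 | out 011 | ==
  [13] u=5 | in 111 | out 111 | ==
  [14] u=7 | in 011 | out 011 | ==

Converged values:
  [0] 101
  [1] 011
  [2] 101
  [3] 011
  [4] 011
  [5] 111
  [6] 111
  [7] 011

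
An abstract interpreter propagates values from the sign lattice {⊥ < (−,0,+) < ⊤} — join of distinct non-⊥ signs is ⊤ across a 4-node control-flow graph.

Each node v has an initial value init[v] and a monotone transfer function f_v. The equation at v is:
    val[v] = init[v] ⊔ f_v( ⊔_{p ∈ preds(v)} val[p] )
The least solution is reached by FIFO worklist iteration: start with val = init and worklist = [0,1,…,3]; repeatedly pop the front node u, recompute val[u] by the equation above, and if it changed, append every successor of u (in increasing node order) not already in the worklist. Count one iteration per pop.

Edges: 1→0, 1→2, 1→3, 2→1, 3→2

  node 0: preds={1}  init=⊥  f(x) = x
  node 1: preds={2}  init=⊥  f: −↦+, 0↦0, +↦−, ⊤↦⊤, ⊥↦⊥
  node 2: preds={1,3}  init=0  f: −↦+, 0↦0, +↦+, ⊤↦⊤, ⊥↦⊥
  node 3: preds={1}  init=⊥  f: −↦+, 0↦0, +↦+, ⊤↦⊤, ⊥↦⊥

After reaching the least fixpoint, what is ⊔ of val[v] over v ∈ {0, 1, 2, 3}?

Iteration log — 6 steps:
  step 1. node 0  ⊔preds=⊥  new=⊥  stable
  step 2. node 1  ⊔preds=0  new=0  old=⊥  +wl: 0
  step 3. node 2  ⊔preds=0  new=0  stable
  step 4. node 3  ⊔preds=0  new=0  old=⊥  +wl: 2
  step 5. node 0  ⊔preds=0  new=0  old=⊥  +wl: 
  step 6. node 2  ⊔preds=0  new=0  stable

Least fixpoint reached:
  node 0: 0
  node 1: 0
  node 2: 0
  node 3: 0

0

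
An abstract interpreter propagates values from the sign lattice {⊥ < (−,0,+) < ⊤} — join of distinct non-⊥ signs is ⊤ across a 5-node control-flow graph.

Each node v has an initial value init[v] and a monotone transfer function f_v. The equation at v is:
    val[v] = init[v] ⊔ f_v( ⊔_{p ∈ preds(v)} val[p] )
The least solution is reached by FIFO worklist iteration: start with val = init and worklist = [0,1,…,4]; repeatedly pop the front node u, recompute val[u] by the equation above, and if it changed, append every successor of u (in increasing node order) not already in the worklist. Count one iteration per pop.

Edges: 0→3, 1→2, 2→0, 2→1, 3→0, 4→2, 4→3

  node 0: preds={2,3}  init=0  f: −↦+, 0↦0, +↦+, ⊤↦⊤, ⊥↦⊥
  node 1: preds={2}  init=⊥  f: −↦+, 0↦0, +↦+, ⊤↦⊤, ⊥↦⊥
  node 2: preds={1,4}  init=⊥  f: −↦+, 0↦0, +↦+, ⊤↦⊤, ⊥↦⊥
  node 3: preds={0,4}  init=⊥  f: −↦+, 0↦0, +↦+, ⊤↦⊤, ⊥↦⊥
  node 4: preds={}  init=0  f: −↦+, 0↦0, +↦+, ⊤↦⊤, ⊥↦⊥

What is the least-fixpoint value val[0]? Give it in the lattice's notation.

Worklist (8 pops):
  #1 pop 0: in=⊥ → 0 (no change)
  #2 pop 1: in=⊥ → ⊥ (no change)
  #3 pop 2: in=0 → 0 (was ⊥); enqueue [0,1]
  #4 pop 3: in=0 → 0 (was ⊥); enqueue []
  #5 pop 4: in=⊥ → 0 (no change)
  #6 pop 0: in=0 → 0 (no change)
  #7 pop 1: in=0 → 0 (was ⊥); enqueue [2]
  #8 pop 2: in=0 → 0 (no change)

Fixpoint:
  val[0] = 0
  val[1] = 0
  val[2] = 0
  val[3] = 0
  val[4] = 0

0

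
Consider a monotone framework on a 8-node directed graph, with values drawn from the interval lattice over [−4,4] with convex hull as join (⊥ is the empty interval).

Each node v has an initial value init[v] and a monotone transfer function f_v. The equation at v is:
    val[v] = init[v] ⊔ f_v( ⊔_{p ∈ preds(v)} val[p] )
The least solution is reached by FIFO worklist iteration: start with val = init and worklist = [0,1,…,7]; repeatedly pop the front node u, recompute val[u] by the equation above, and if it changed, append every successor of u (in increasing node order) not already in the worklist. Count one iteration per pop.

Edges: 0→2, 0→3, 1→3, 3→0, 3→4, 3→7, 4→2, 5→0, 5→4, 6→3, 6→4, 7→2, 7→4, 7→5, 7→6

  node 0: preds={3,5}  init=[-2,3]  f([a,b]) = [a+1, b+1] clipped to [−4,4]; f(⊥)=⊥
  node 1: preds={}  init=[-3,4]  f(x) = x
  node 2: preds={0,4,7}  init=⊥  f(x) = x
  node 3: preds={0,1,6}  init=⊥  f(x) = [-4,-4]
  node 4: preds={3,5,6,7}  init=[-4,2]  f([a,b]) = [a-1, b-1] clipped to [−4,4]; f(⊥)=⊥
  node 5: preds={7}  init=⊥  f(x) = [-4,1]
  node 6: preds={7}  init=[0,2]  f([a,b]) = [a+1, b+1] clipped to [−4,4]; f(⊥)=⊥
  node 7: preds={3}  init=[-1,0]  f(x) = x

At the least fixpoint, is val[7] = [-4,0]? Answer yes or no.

Iteration log — 15 steps:
  step 1. node 0  ⊔preds=⊥  new=[-2,3]  stable
  step 2. node 1  ⊔preds=⊥  new=[-3,4]  stable
  step 3. node 2  ⊔preds=[-4,3]  new=[-4,3]  old=⊥  +wl: 
  step 4. node 3  ⊔preds=[-3,4]  new=[-4,-4]  old=⊥  +wl: 0
  step 5. node 4  ⊔preds=[-4,2]  new=[-4,2]  stable
  step 6. node 5  ⊔preds=[-1,0]  new=[-4,1]  old=⊥  +wl: 4
  step 7. node 6  ⊔preds=[-1,0]  new=[0,2]  stable
  step 8. node 7  ⊔preds=[-4,-4]  new=[-4,0]  old=[-1,0]  +wl: 2,5,6
  step 9. node 0  ⊔preds=[-4,1]  new=[-3,3]  old=[-2,3]  +wl: 3
  step 10. node 4  ⊔preds=[-4,2]  new=[-4,2]  stable
  step 11. node 2  ⊔preds=[-4,3]  new=[-4,3]  stable
  step 12. node 5  ⊔preds=[-4,0]  new=[-4,1]  stable
  step 13. node 6  ⊔preds=[-4,0]  new=[-3,2]  old=[0,2]  +wl: 4
  step 14. node 3  ⊔preds=[-3,4]  new=[-4,-4]  stable
  step 15. node 4  ⊔preds=[-4,2]  new=[-4,2]  stable

Least fixpoint reached:
  node 0: [-3,3]
  node 1: [-3,4]
  node 2: [-4,3]
  node 3: [-4,-4]
  node 4: [-4,2]
  node 5: [-4,1]
  node 6: [-3,2]
  node 7: [-4,0]

yes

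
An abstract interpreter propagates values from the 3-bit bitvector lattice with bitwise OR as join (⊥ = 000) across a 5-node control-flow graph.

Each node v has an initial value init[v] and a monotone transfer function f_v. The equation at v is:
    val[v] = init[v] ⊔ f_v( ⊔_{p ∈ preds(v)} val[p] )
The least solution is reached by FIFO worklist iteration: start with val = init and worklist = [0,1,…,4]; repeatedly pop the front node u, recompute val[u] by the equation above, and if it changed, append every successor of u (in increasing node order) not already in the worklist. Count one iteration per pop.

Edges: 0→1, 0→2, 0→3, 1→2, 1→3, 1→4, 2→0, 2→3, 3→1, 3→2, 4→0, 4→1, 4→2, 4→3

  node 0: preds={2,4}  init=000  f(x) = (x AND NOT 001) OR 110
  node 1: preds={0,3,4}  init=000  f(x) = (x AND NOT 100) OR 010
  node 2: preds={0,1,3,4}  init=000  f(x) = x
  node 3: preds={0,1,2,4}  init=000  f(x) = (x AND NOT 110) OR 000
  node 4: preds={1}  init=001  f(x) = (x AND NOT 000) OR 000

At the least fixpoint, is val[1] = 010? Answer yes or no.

no

Worklist (9 pops):
  #1 pop 0: in=001 → 110 (was 000); enqueue []
  #2 pop 1: in=111 → 011 (was 000); enqueue []
  #3 pop 2: in=111 → 111 (was 000); enqueue [0]
  #4 pop 3: in=111 → 001 (was 000); enqueue [1,2]
  #5 pop 4: in=011 → 011 (was 001); enqueue [3]
  #6 pop 0: in=111 → 110 (no change)
  #7 pop 1: in=111 → 011 (no change)
  #8 pop 2: in=111 → 111 (no change)
  #9 pop 3: in=111 → 001 (no change)

Fixpoint:
  val[0] = 110
  val[1] = 011
  val[2] = 111
  val[3] = 001
  val[4] = 011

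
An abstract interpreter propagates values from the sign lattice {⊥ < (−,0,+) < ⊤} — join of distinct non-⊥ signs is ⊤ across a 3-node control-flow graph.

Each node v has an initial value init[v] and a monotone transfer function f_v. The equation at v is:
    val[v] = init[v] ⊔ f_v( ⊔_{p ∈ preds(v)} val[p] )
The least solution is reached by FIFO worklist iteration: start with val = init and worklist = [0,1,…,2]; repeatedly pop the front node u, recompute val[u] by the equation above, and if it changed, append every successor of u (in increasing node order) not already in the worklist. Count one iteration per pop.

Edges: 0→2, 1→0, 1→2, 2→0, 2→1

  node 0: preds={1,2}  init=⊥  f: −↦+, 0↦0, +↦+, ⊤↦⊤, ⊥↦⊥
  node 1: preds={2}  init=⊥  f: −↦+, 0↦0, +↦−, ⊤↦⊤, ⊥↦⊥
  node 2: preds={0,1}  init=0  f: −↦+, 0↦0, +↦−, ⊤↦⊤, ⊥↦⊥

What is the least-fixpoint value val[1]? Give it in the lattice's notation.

0

Trace (4 dequeues):
  [1] u=0 | in 0 | out 0 | prev ⊥ | push {}
  [2] u=1 | in 0 | out 0 | prev ⊥ | push {0}
  [3] u=2 | in 0 | out 0 | ==
  [4] u=0 | in 0 | out 0 | ==

Converged values:
  [0] 0
  [1] 0
  [2] 0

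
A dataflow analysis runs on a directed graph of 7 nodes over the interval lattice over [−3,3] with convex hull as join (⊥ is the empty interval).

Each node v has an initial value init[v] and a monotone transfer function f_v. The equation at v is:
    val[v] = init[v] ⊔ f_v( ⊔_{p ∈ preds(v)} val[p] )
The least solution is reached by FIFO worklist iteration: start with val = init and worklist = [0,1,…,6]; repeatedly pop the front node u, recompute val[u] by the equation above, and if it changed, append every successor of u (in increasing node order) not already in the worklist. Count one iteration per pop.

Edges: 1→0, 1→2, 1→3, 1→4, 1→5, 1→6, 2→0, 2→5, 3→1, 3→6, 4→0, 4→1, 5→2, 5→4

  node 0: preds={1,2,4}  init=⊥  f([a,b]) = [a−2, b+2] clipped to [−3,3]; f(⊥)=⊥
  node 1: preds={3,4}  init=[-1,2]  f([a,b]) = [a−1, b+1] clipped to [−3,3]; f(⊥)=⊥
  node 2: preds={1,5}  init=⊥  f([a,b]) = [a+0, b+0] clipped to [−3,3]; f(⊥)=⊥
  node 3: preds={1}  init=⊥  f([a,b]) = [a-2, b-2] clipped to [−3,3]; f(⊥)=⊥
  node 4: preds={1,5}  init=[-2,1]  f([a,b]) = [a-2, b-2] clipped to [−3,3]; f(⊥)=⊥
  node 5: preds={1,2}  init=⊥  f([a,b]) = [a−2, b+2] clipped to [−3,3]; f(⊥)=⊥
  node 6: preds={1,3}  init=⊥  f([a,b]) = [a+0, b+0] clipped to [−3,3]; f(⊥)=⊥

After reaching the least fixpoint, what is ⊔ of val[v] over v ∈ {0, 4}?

Iteration log — 13 steps:
  step 1. node 0  ⊔preds=[-2,2]  new=[-3,3]  old=⊥  +wl: 
  step 2. node 1  ⊔preds=[-2,1]  new=[-3,2]  old=[-1,2]  +wl: 0
  step 3. node 2  ⊔preds=[-3,2]  new=[-3,2]  old=⊥  +wl: 
  step 4. node 3  ⊔preds=[-3,2]  new=[-3,0]  old=⊥  +wl: 1
  step 5. node 4  ⊔preds=[-3,2]  new=[-3,1]  old=[-2,1]  +wl: 
  step 6. node 5  ⊔preds=[-3,2]  new=[-3,3]  old=⊥  +wl: 2,4
  step 7. node 6  ⊔preds=[-3,2]  new=[-3,2]  old=⊥  +wl: 
  step 8. node 0  ⊔preds=[-3,2]  new=[-3,3]  stable
  step 9. node 1  ⊔preds=[-3,1]  new=[-3,2]  stable
  step 10. node 2  ⊔preds=[-3,3]  new=[-3,3]  old=[-3,2]  +wl: 0,5
  step 11. node 4  ⊔preds=[-3,3]  new=[-3,1]  stable
  step 12. node 0  ⊔preds=[-3,3]  new=[-3,3]  stable
  step 13. node 5  ⊔preds=[-3,3]  new=[-3,3]  stable

Least fixpoint reached:
  node 0: [-3,3]
  node 1: [-3,2]
  node 2: [-3,3]
  node 3: [-3,0]
  node 4: [-3,1]
  node 5: [-3,3]
  node 6: [-3,2]

[-3,3]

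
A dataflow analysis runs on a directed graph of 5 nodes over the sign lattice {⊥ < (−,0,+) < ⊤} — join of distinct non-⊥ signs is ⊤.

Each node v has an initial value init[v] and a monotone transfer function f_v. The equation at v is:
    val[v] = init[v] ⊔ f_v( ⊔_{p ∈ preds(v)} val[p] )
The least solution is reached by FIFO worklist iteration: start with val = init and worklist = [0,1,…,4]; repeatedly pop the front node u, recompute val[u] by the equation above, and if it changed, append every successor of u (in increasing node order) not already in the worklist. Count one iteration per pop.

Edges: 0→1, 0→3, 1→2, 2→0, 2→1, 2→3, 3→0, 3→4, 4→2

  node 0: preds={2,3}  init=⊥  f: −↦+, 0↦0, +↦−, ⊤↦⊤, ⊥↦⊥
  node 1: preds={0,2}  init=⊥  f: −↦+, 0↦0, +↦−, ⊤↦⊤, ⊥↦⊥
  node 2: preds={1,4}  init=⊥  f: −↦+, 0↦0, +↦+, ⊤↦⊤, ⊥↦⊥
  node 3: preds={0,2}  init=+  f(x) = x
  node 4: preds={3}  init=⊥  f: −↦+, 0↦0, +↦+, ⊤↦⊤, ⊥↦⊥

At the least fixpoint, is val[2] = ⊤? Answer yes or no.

Worklist (11 pops):
  #1 pop 0: in=+ → − (was ⊥); enqueue []
  #2 pop 1: in=− → + (was ⊥); enqueue []
  #3 pop 2: in=+ → + (was ⊥); enqueue [0,1]
  #4 pop 3: in=⊤ → ⊤ (was +); enqueue []
  #5 pop 4: in=⊤ → ⊤ (was ⊥); enqueue [2]
  #6 pop 0: in=⊤ → ⊤ (was −); enqueue [3]
  #7 pop 1: in=⊤ → ⊤ (was +); enqueue []
  #8 pop 2: in=⊤ → ⊤ (was +); enqueue [0,1]
  #9 pop 3: in=⊤ → ⊤ (no change)
  #10 pop 0: in=⊤ → ⊤ (no change)
  #11 pop 1: in=⊤ → ⊤ (no change)

Fixpoint:
  val[0] = ⊤
  val[1] = ⊤
  val[2] = ⊤
  val[3] = ⊤
  val[4] = ⊤

yes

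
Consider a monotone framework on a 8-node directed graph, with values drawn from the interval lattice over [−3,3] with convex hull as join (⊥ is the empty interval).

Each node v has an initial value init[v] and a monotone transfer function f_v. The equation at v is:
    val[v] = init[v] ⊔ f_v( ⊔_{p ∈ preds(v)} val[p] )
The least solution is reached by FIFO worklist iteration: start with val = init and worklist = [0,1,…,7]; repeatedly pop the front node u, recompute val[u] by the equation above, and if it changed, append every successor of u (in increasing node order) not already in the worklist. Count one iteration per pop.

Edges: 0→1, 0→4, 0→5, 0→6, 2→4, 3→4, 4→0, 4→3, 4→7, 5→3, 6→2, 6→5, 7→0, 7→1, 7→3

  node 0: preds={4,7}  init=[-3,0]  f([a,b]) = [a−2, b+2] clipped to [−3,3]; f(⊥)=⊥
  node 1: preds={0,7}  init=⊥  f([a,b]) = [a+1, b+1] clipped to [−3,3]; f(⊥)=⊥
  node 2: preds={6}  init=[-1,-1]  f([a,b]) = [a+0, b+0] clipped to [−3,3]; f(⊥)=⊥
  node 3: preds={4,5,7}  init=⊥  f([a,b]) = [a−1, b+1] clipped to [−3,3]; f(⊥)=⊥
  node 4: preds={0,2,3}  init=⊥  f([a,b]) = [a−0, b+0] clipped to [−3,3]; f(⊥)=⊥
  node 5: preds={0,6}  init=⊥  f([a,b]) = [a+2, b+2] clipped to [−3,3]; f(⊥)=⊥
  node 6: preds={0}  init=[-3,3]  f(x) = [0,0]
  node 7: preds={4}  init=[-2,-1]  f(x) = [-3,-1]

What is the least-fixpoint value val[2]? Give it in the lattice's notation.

[-3,3]

Iteration log — 14 steps:
  step 1. node 0  ⊔preds=[-2,-1]  new=[-3,1]  old=[-3,0]  +wl: 
  step 2. node 1  ⊔preds=[-3,1]  new=[-2,2]  old=⊥  +wl: 
  step 3. node 2  ⊔preds=[-3,3]  new=[-3,3]  old=[-1,-1]  +wl: 
  step 4. node 3  ⊔preds=[-2,-1]  new=[-3,0]  old=⊥  +wl: 
  step 5. node 4  ⊔preds=[-3,3]  new=[-3,3]  old=⊥  +wl: 0,3
  step 6. node 5  ⊔preds=[-3,3]  new=[-1,3]  old=⊥  +wl: 
  step 7. node 6  ⊔preds=[-3,1]  new=[-3,3]  stable
  step 8. node 7  ⊔preds=[-3,3]  new=[-3,-1]  old=[-2,-1]  +wl: 1
  step 9. node 0  ⊔preds=[-3,3]  new=[-3,3]  old=[-3,1]  +wl: 4,5,6
  step 10. node 3  ⊔preds=[-3,3]  new=[-3,3]  old=[-3,0]  +wl: 
  step 11. node 1  ⊔preds=[-3,3]  new=[-2,3]  old=[-2,2]  +wl: 
  step 12. node 4  ⊔preds=[-3,3]  new=[-3,3]  stable
  step 13. node 5  ⊔preds=[-3,3]  new=[-1,3]  stable
  step 14. node 6  ⊔preds=[-3,3]  new=[-3,3]  stable

Least fixpoint reached:
  node 0: [-3,3]
  node 1: [-2,3]
  node 2: [-3,3]
  node 3: [-3,3]
  node 4: [-3,3]
  node 5: [-1,3]
  node 6: [-3,3]
  node 7: [-3,-1]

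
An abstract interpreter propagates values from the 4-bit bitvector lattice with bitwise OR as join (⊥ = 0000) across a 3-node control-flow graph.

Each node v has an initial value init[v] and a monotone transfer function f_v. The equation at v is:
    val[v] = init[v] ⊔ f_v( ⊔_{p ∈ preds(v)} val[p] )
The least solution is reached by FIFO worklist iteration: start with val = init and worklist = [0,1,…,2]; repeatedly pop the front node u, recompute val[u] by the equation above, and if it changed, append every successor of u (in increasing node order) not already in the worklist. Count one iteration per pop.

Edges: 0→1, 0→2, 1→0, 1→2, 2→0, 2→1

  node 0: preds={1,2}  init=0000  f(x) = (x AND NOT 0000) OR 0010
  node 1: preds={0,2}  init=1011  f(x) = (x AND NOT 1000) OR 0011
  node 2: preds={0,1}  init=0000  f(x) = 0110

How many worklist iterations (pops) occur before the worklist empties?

Worklist (7 pops):
  #1 pop 0: in=1011 → 1011 (was 0000); enqueue []
  #2 pop 1: in=1011 → 1011 (no change)
  #3 pop 2: in=1011 → 0110 (was 0000); enqueue [0,1]
  #4 pop 0: in=1111 → 1111 (was 1011); enqueue [2]
  #5 pop 1: in=1111 → 1111 (was 1011); enqueue [0]
  #6 pop 2: in=1111 → 0110 (no change)
  #7 pop 0: in=1111 → 1111 (no change)

Fixpoint:
  val[0] = 1111
  val[1] = 1111
  val[2] = 0110

7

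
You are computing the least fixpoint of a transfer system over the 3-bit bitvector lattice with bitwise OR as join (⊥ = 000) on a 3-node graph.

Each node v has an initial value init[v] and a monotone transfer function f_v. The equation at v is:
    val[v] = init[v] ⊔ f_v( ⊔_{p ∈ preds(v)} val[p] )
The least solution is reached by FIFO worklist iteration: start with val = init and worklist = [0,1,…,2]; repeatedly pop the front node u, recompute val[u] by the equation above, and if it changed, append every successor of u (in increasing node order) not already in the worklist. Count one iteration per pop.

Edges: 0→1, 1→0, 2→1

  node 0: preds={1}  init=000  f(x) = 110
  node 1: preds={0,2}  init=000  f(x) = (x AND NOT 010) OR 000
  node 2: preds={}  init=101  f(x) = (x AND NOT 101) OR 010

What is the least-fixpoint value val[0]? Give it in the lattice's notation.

Worklist (5 pops):
  #1 pop 0: in=000 → 110 (was 000); enqueue []
  #2 pop 1: in=111 → 101 (was 000); enqueue [0]
  #3 pop 2: in=000 → 111 (was 101); enqueue [1]
  #4 pop 0: in=101 → 110 (no change)
  #5 pop 1: in=111 → 101 (no change)

Fixpoint:
  val[0] = 110
  val[1] = 101
  val[2] = 111

110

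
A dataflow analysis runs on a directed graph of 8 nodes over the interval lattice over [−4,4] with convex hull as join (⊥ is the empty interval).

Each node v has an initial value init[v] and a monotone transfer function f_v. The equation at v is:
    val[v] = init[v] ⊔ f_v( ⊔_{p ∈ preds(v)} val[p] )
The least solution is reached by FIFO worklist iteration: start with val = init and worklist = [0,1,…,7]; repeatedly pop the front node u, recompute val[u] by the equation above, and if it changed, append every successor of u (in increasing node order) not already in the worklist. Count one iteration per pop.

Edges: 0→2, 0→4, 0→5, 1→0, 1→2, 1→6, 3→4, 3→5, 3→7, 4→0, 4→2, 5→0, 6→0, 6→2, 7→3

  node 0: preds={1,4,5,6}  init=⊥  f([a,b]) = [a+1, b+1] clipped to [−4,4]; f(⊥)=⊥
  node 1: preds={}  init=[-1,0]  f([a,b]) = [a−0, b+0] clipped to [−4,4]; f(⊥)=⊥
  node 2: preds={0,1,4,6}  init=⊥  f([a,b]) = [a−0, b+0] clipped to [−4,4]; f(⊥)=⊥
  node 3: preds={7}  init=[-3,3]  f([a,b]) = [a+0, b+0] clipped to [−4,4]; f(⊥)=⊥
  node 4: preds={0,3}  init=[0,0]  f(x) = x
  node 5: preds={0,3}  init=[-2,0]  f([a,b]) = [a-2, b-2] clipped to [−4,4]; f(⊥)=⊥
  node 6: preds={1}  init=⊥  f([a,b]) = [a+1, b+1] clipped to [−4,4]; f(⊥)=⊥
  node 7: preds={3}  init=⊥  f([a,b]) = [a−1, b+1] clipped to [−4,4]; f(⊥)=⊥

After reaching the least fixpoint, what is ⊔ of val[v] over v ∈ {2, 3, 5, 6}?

Iteration log — 16 steps:
  step 1. node 0  ⊔preds=[-2,0]  new=[-1,1]  old=⊥  +wl: 
  step 2. node 1  ⊔preds=⊥  new=[-1,0]  stable
  step 3. node 2  ⊔preds=[-1,1]  new=[-1,1]  old=⊥  +wl: 
  step 4. node 3  ⊔preds=⊥  new=[-3,3]  stable
  step 5. node 4  ⊔preds=[-3,3]  new=[-3,3]  old=[0,0]  +wl: 0,2
  step 6. node 5  ⊔preds=[-3,3]  new=[-4,1]  old=[-2,0]  +wl: 
  step 7. node 6  ⊔preds=[-1,0]  new=[0,1]  old=⊥  +wl: 
  step 8. node 7  ⊔preds=[-3,3]  new=[-4,4]  old=⊥  +wl: 3
  step 9. node 0  ⊔preds=[-4,3]  new=[-3,4]  old=[-1,1]  +wl: 4,5
  step 10. node 2  ⊔preds=[-3,4]  new=[-3,4]  old=[-1,1]  +wl: 
  step 11. node 3  ⊔preds=[-4,4]  new=[-4,4]  old=[-3,3]  +wl: 7
  step 12. node 4  ⊔preds=[-4,4]  new=[-4,4]  old=[-3,3]  +wl: 0,2
  step 13. node 5  ⊔preds=[-4,4]  new=[-4,2]  old=[-4,1]  +wl: 
  step 14. node 7  ⊔preds=[-4,4]  new=[-4,4]  stable
  step 15. node 0  ⊔preds=[-4,4]  new=[-3,4]  stable
  step 16. node 2  ⊔preds=[-4,4]  new=[-4,4]  old=[-3,4]  +wl: 

Least fixpoint reached:
  node 0: [-3,4]
  node 1: [-1,0]
  node 2: [-4,4]
  node 3: [-4,4]
  node 4: [-4,4]
  node 5: [-4,2]
  node 6: [0,1]
  node 7: [-4,4]

[-4,4]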